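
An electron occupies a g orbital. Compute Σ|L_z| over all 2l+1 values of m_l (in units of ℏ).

A g state has l = 4.
The allowed m_l values are -4, -3, -2, -1, 0, 1, 2, 3, 4.
Σ|m_l| = l(l+1) = 20.

Σ|L_z| = 20 ℏ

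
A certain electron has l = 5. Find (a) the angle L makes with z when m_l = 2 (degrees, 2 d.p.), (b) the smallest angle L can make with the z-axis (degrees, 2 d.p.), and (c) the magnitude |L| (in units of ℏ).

For m_l = 2: cos θ = 2/√30, θ ≈ 68.58°.
cos θ_min = 5/√30, so θ_min ≈ 24.09°.
|L| = ℏ√(5·6) = √30 ℏ ≈ 5.477ℏ.

θ(m_l=2) ≈ 68.58°; θ_min ≈ 24.09°; |L| = √30 ℏ ≈ 5.477ℏ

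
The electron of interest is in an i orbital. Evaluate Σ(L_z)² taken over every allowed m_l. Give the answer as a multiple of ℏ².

Σ(L_z)² = 182 ℏ²

An i state has l = 6.
The allowed m_l values are -6, -5, -4, -3, -2, -1, 0, 1, 2, 3, 4, 5, 6.
Summing m² from −6 to 6: Σ m_l² = 182.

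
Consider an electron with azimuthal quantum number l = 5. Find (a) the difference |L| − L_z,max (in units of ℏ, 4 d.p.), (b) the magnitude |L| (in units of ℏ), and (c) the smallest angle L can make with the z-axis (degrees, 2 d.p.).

|L| − L_z,max = (√30 − 5)ℏ ≈ 0.4772ℏ.
|L| = ℏ√(5·6) = √30 ℏ ≈ 5.477ℏ.
cos θ_min = 5/√30, so θ_min ≈ 24.09°.

|L|−L_z,max ≈ 0.4772ℏ; |L| = √30 ℏ ≈ 5.477ℏ; θ_min ≈ 24.09°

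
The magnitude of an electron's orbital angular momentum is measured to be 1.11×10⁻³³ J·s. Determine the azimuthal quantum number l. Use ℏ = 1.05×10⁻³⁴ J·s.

l = 10

|L|/ℏ = (1.11×10⁻³³)/(1.05×10⁻³⁴) ≈ 10.571.
(|L|/ℏ)² = l(l+1) ≈ 111.76 ⇒ l = 10.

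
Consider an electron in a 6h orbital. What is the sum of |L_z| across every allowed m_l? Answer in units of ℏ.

Σ|L_z| = 30 ℏ

For 6h, l = 5.
m_l runs from −5 to 5, i.e. {-5, -4, -3, -2, -1, 0, 1, 2, 3, 4, 5}.
Σ|m_l| = 2(1+2+…+5) = 30.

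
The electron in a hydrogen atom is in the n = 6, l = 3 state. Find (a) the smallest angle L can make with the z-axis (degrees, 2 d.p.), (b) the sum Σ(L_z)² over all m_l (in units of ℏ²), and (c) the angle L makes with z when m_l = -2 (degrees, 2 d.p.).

cos θ_min = 3/√12, so θ_min ≈ 30.00°.
Σ m_l² = 28, so Σ(L_z)² = 28 ℏ².
For m_l = -2: cos θ = -2/√12, θ ≈ 125.26°.

θ_min ≈ 30.00°; Σ(L_z)² = 28 ℏ²; θ(m_l=-2) ≈ 125.26°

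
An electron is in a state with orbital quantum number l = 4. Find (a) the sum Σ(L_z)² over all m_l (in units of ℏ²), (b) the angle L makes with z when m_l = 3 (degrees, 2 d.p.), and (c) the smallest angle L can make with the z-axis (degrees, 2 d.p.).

Σ m_l² = 60, so Σ(L_z)² = 60 ℏ².
For m_l = 3: cos θ = 3/√20, θ ≈ 47.87°.
cos θ_min = 4/√20, so θ_min ≈ 26.57°.

Σ(L_z)² = 60 ℏ²; θ(m_l=3) ≈ 47.87°; θ_min ≈ 26.57°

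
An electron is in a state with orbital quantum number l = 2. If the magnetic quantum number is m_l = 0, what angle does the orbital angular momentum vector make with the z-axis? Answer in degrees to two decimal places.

|L|² = l(l+1)ℏ² = 6ℏ², so |L| = √6 ℏ.
L_z = m_l ℏ = 0ℏ.
cos θ = L_z/|L| = 0/√6, so θ ≈ 90.00°.

θ ≈ 90.00°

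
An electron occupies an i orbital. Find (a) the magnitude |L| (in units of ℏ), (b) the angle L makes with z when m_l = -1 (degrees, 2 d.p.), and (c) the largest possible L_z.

An i state has l = 6.
|L| = ℏ√(6·7) = √42 ℏ ≈ 6.481ℏ.
For m_l = -1: cos θ = -1/√42, θ ≈ 98.88°.
L_z,max = lℏ = 6ℏ.

|L| = √42 ℏ ≈ 6.481ℏ; θ(m_l=-1) ≈ 98.88°; L_z,max = 6ℏ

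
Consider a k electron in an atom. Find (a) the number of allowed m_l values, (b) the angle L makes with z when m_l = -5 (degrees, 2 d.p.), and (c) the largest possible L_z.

15 values; θ(m_l=-5) ≈ 131.92°; L_z,max = 7ℏ

K corresponds to l = 7.
There are 2l+1 = 15 values of m_l.
For m_l = -5: cos θ = -5/√56, θ ≈ 131.92°.
L_z,max = lℏ = 7ℏ.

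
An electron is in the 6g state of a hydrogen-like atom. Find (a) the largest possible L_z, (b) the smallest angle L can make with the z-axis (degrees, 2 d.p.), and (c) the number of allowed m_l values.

The 6g subshell has l = 4.
L_z,max = lℏ = 4ℏ.
cos θ_min = 4/√20, so θ_min ≈ 26.57°.
There are 2l+1 = 9 values of m_l.

L_z,max = 4ℏ; θ_min ≈ 26.57°; 9 values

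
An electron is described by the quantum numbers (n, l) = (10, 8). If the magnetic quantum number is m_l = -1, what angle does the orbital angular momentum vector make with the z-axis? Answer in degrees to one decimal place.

|L| = √(l(l+1)) ℏ = 6√2 ℏ.
L_z = m_l ℏ = −1ℏ.
cos θ = L_z/|L| = -1/√72, so θ ≈ 96.8°.

θ ≈ 96.8°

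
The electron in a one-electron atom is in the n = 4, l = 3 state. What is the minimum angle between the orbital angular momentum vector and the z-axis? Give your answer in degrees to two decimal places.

θ_min ≈ 30.00°

|L|² = l(l+1)ℏ² = 12ℏ², so |L| = 2√3 ℏ.
The smallest angle corresponds to the largest L_z, i.e. m_l = l = 3, giving L_z = 3ℏ.
cos θ_min = 3/√12, so θ_min ≈ 30.00°.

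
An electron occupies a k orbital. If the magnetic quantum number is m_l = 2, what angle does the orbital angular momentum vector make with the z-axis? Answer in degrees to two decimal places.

K corresponds to l = 7.
|L| = √(l(l+1)) ℏ = 2√14 ℏ.
L_z = m_l ℏ = 2ℏ.
cos θ = L_z/|L| = 2/√56, so θ ≈ 74.50°.

θ ≈ 74.50°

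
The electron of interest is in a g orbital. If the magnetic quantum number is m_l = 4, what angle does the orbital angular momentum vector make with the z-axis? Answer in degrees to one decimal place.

θ ≈ 26.6°

A g state has l = 4.
|L| = √(l(l+1)) ℏ = 2√5 ℏ.
L_z = m_l ℏ = 4ℏ.
cos θ = L_z/|L| = 4/√20, so θ ≈ 26.6°.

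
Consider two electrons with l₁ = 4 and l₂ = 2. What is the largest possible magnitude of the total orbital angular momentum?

|L_tot|_max = √42 ℏ ≈ 6.481ℏ

L runs from |4 − 2| = 2 to 4 + 2 = 6.
So L can be 2, 3, 4, 5, 6.
The largest magnitude corresponds to L = 6: |L_tot| = ℏ√(6·7) = √42 ℏ.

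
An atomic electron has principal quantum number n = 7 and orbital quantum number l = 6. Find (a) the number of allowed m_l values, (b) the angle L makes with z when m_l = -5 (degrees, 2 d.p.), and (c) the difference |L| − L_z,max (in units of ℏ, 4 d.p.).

13 values; θ(m_l=-5) ≈ 140.49°; |L|−L_z,max ≈ 0.4807ℏ

There are 2l+1 = 13 values of m_l.
For m_l = -5: cos θ = -5/√42, θ ≈ 140.49°.
|L| − L_z,max = (√42 − 6)ℏ ≈ 0.4807ℏ.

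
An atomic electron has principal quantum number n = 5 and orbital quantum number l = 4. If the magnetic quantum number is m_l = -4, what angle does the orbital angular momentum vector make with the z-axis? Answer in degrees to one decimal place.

θ ≈ 153.4°

|L| = √(l(l+1)) ℏ = 2√5 ℏ.
L_z = m_l ℏ = −4ℏ.
cos θ = L_z/|L| = -4/√20, so θ ≈ 153.4°.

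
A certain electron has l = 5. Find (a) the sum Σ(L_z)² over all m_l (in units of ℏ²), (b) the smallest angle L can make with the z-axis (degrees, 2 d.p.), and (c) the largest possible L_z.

Σ m_l² = 110, so Σ(L_z)² = 110 ℏ².
cos θ_min = 5/√30, so θ_min ≈ 24.09°.
L_z,max = lℏ = 5ℏ.

Σ(L_z)² = 110 ℏ²; θ_min ≈ 24.09°; L_z,max = 5ℏ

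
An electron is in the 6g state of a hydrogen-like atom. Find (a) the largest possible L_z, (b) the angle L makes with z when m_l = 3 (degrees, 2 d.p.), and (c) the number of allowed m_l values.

L_z,max = 4ℏ; θ(m_l=3) ≈ 47.87°; 9 values

For 6g, l = 4.
L_z,max = lℏ = 4ℏ.
For m_l = 3: cos θ = 3/√20, θ ≈ 47.87°.
There are 2l+1 = 9 values of m_l.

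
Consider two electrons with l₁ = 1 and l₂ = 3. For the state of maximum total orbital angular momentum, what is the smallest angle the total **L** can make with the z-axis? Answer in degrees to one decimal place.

L runs from |1 − 3| = 2 to 1 + 3 = 4.
L ∈ {2, 3, 4}.
The maximum is L = 4, with |L_tot| = ℏ√(4·5) = 2√5 ℏ.
The minimum angle with z is arccos(4/√20) ≈ 26.6°.

θ_min ≈ 26.6°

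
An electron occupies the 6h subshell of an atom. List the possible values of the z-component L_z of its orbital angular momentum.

The 6h subshell has l = 5.
L_z = m_l ℏ with m_l ranging from −l to +l in integer steps.
For l = 5: m_l ∈ {-5, -4, -3, -2, -1, 0, 1, 2, 3, 4, 5}.

L_z ∈ {−5ℏ, −4ℏ, −3ℏ, −2ℏ, −ℏ, 0, ℏ, 2ℏ, 3ℏ, 4ℏ, 5ℏ}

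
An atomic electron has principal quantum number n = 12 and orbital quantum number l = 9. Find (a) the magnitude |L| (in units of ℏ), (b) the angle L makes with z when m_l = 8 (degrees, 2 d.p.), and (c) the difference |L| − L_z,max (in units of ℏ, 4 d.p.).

|L| = 3√10 ℏ ≈ 9.487ℏ; θ(m_l=8) ≈ 32.51°; |L|−L_z,max ≈ 0.4868ℏ

|L| = ℏ√(9·10) = 3√10 ℏ ≈ 9.487ℏ.
For m_l = 8: cos θ = 8/√90, θ ≈ 32.51°.
|L| − L_z,max = (3√10 − 9)ℏ ≈ 0.4868ℏ.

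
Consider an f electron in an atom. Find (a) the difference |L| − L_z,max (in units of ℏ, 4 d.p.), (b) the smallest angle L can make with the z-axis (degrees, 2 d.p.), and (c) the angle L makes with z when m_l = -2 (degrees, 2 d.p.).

|L|−L_z,max ≈ 0.4641ℏ; θ_min ≈ 30.00°; θ(m_l=-2) ≈ 125.26°

For an f orbital, l = 3.
|L| − L_z,max = (2√3 − 3)ℏ ≈ 0.4641ℏ.
cos θ_min = 3/√12, so θ_min ≈ 30.00°.
For m_l = -2: cos θ = -2/√12, θ ≈ 125.26°.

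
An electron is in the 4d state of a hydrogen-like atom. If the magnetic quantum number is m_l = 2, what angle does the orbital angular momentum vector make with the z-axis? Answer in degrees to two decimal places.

θ ≈ 35.26°

4d means n = 4, l = 2.
|L|² = l(l+1)ℏ² = 6ℏ², so |L| = √6 ℏ.
L_z = m_l ℏ = 2ℏ.
cos θ = L_z/|L| = 2/√6, so θ ≈ 35.26°.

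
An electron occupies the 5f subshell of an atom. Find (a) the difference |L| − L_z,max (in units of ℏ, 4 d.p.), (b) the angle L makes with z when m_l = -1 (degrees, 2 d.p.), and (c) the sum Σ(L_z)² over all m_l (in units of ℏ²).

|L|−L_z,max ≈ 0.4641ℏ; θ(m_l=-1) ≈ 106.78°; Σ(L_z)² = 28 ℏ²

5f means n = 5, l = 3.
|L| − L_z,max = (2√3 − 3)ℏ ≈ 0.4641ℏ.
For m_l = -1: cos θ = -1/√12, θ ≈ 106.78°.
Σ m_l² = 28, so Σ(L_z)² = 28 ℏ².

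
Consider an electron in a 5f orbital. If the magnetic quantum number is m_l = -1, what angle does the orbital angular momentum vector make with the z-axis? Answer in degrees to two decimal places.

θ ≈ 106.78°

For 5f, l = 3.
|L|² = l(l+1)ℏ² = 12ℏ², so |L| = 2√3 ℏ.
L_z = m_l ℏ = −1ℏ.
cos θ = L_z/|L| = -1/√12, so θ ≈ 106.78°.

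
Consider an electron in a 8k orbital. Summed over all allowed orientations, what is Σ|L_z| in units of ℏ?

8k means n = 8, l = 7.
m_l ∈ {-7, -6, -5, -4, -3, -2, -1, 0, 1, 2, 3, 4, 5, 6, 7}.
Σ|m_l| = l(l+1) = 56.

Σ|L_z| = 56 ℏ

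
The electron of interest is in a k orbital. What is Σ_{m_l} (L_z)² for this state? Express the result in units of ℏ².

The letter k corresponds to l = 7.
The allowed m_l values are -7, -6, -5, -4, -3, -2, -1, 0, 1, 2, 3, 4, 5, 6, 7.
Summing m² from −7 to 7: Σ m_l² = 280.

Σ(L_z)² = 280 ℏ²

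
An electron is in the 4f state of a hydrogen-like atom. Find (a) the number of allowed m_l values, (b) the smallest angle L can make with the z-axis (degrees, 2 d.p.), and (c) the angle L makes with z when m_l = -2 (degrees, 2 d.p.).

The 4f subshell has l = 3.
There are 2l+1 = 7 values of m_l.
cos θ_min = 3/√12, so θ_min ≈ 30.00°.
For m_l = -2: cos θ = -2/√12, θ ≈ 125.26°.

7 values; θ_min ≈ 30.00°; θ(m_l=-2) ≈ 125.26°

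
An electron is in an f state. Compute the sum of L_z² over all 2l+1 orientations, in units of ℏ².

The letter f corresponds to l = 3.
The allowed m_l values are -3, -2, -1, 0, 1, 2, 3.
Σ m_l² = 2·(1 + 4 + 9) = 28.

Σ(L_z)² = 28 ℏ²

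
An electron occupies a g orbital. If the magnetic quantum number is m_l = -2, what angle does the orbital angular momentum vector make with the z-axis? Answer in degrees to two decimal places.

G corresponds to l = 4.
|L| = √(l(l+1)) ℏ = 2√5 ℏ.
L_z = m_l ℏ = −2ℏ.
cos θ = L_z/|L| = -2/√20, so θ ≈ 116.57°.

θ ≈ 116.57°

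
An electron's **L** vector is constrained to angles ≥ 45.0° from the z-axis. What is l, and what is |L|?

l = 1, |L| = √2 ℏ ≈ 1.414ℏ

At minimum angle, m_l = l, so cos θ = l/√(l(l+1)); cos²θ = l/(l+1) = 0.5000.
Solving: l = 1.
Then |L| = ℏ√(1·2) = √2 ℏ.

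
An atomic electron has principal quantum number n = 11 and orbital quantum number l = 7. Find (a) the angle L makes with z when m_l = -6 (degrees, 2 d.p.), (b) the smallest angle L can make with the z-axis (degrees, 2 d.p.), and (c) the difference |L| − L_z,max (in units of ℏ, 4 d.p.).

For m_l = -6: cos θ = -6/√56, θ ≈ 143.30°.
cos θ_min = 7/√56, so θ_min ≈ 20.70°.
|L| − L_z,max = (2√14 − 7)ℏ ≈ 0.4833ℏ.

θ(m_l=-6) ≈ 143.30°; θ_min ≈ 20.70°; |L|−L_z,max ≈ 0.4833ℏ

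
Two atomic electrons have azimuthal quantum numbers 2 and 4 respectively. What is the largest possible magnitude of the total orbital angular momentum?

|L_tot|_max = √42 ℏ ≈ 6.481ℏ

By the triangle rule, |l₁ − l₂| ≤ L ≤ l₁ + l₂.
So L can be 2, 3, 4, 5, 6.
The largest magnitude corresponds to L = 6: |L_tot| = ℏ√(6·7) = √42 ℏ.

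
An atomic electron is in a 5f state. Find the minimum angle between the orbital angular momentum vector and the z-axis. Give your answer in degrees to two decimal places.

The 5f subshell has l = 3.
|L|² = l(l+1)ℏ² = 12ℏ², so |L| = 2√3 ℏ.
The smallest angle corresponds to the largest L_z, i.e. m_l = l = 3, giving L_z = 3ℏ.
cos θ_min = 3/√12, so θ_min ≈ 30.00°.

θ_min ≈ 30.00°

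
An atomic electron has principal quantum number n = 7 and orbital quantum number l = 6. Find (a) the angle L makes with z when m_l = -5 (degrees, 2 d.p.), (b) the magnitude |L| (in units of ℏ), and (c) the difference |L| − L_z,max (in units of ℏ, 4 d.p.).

For m_l = -5: cos θ = -5/√42, θ ≈ 140.49°.
|L| = ℏ√(6·7) = √42 ℏ ≈ 6.481ℏ.
|L| − L_z,max = (√42 − 6)ℏ ≈ 0.4807ℏ.

θ(m_l=-5) ≈ 140.49°; |L| = √42 ℏ ≈ 6.481ℏ; |L|−L_z,max ≈ 0.4807ℏ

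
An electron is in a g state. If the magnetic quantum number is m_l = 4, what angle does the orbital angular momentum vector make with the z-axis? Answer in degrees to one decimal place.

For a g orbital, l = 4.
|L| = √(l(l+1)) ℏ = 2√5 ℏ.
L_z = m_l ℏ = 4ℏ.
cos θ = L_z/|L| = 4/√20, so θ ≈ 26.6°.

θ ≈ 26.6°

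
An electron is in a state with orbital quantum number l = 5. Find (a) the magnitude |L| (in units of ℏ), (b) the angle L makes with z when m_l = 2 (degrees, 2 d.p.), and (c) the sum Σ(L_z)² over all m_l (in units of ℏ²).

|L| = √30 ℏ ≈ 5.477ℏ; θ(m_l=2) ≈ 68.58°; Σ(L_z)² = 110 ℏ²

|L| = ℏ√(5·6) = √30 ℏ ≈ 5.477ℏ.
For m_l = 2: cos θ = 2/√30, θ ≈ 68.58°.
Σ m_l² = 110, so Σ(L_z)² = 110 ℏ².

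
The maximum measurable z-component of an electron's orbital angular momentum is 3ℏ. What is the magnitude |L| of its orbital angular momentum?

|L| = 2√3 ℏ ≈ 3.464ℏ

Since max m_l = l, l = 3.
Then |L| = ℏ√(3·4) = 2√3 ℏ.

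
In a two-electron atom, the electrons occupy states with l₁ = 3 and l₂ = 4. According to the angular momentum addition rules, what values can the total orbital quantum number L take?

L = 1, 2, 3, 4, 5, 6, 7

The total orbital quantum number L ranges from |l₁ − l₂| to l₁ + l₂ in integer steps.
L ∈ {1, 2, 3, 4, 5, 6, 7}.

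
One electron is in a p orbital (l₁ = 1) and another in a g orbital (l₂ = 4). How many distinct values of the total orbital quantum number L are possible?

3

By the triangle rule, |l₁ − l₂| ≤ L ≤ l₁ + l₂.
L ∈ {3, 4, 5}.
That is 3 values.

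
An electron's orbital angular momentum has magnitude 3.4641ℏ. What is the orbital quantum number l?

l = 3

Since |L|² = l(l+1)ℏ², l(l+1) = 12.
Solving: l = 3.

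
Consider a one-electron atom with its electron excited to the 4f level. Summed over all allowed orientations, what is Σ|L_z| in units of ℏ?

The 4f level has l = 3.
The allowed m_l values are -3, -2, -1, 0, 1, 2, 3.
Σ|m_l| = 2(1+2+…+3) = 12.

Σ|L_z| = 12 ℏ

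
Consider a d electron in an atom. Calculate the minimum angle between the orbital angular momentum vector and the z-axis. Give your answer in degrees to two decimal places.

θ_min ≈ 35.26°

For a d orbital, l = 2.
|L| = √(l(l+1)) ℏ = √6 ℏ.
The smallest angle corresponds to the largest L_z, i.e. m_l = l = 2, giving L_z = 2ℏ.
cos θ_min = 2/√6, so θ_min ≈ 35.26°.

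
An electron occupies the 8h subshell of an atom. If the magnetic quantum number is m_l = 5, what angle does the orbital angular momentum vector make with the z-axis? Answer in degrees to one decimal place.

θ ≈ 24.1°

For 8h, l = 5.
|L| = ℏ√(l(l+1)) = √30 ℏ.
L_z = m_l ℏ = 5ℏ.
cos θ = L_z/|L| = 5/√30, so θ ≈ 24.1°.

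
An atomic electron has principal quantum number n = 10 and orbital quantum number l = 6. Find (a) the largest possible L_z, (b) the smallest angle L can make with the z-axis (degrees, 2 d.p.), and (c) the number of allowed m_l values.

L_z,max = lℏ = 6ℏ.
cos θ_min = 6/√42, so θ_min ≈ 22.21°.
There are 2l+1 = 13 values of m_l.

L_z,max = 6ℏ; θ_min ≈ 22.21°; 13 values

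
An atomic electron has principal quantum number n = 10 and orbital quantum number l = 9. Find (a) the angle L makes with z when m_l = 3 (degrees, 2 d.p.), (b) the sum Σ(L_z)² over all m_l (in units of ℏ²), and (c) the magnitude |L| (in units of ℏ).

For m_l = 3: cos θ = 3/√90, θ ≈ 71.57°.
Σ m_l² = 570, so Σ(L_z)² = 570 ℏ².
|L| = ℏ√(9·10) = 3√10 ℏ ≈ 9.487ℏ.

θ(m_l=3) ≈ 71.57°; Σ(L_z)² = 570 ℏ²; |L| = 3√10 ℏ ≈ 9.487ℏ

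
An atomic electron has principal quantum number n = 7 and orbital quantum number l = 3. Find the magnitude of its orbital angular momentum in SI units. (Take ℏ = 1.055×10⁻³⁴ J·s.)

|L| = 3.655×10⁻³⁴ J·s

|L| = ℏ√(l(l+1)) = ℏ√(3·4) = 2√3 ℏ
Numerically, |L| = 3.464 × (1.055×10⁻³⁴ J·s) = 3.655×10⁻³⁴ J·s.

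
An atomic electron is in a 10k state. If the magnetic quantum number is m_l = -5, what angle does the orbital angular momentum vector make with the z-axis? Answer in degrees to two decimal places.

The 10k subshell has l = 7.
|L| = ℏ√(l(l+1)) = 2√14 ℏ.
L_z = m_l ℏ = −5ℏ.
cos θ = L_z/|L| = -5/√56, so θ ≈ 131.92°.

θ ≈ 131.92°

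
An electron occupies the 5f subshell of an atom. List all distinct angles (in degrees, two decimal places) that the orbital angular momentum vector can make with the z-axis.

θ ∈ {30.00°, 54.74°, 73.22°, 90.00°, 106.78°, 125.26°, 150.00°}

The 5f subshell has l = 3.
|L|² = l(l+1)ℏ² = 12ℏ², so |L| = 2√3 ℏ.
cos θ = m_l/√12 for each m_l ∈ {-3, -2, -1, 0, 1, 2, 3}.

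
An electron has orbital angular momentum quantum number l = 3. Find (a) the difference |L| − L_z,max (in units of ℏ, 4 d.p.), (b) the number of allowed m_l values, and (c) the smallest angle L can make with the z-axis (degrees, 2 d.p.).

|L| − L_z,max = (2√3 − 3)ℏ ≈ 0.4641ℏ.
There are 2l+1 = 7 values of m_l.
cos θ_min = 3/√12, so θ_min ≈ 30.00°.

|L|−L_z,max ≈ 0.4641ℏ; 7 values; θ_min ≈ 30.00°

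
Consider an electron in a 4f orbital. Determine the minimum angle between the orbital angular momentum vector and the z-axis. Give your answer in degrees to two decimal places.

4f means n = 4, l = 3.
|L| = ℏ√(l(l+1)) = 2√3 ℏ.
The smallest angle corresponds to the largest L_z, i.e. m_l = l = 3, giving L_z = 3ℏ.
cos θ_min = 3/√12, so θ_min ≈ 30.00°.

θ_min ≈ 30.00°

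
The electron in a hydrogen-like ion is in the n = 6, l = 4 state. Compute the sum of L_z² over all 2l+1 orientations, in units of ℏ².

m_l ∈ {-4, -3, -2, -1, 0, 1, 2, 3, 4}.
Summing m² from −4 to 4: Σ m_l² = 60.

Σ(L_z)² = 60 ℏ²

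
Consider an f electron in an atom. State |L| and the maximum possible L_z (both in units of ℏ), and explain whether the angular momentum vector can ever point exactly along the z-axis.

An f state has l = 3.
|L| = 2√3 ℏ ≈ 3.4641ℏ, while L_z,max = lℏ = 3ℏ.
Since |L| > L_z,max, the vector can never point exactly along z; the closest it comes is θ_min = arccos(3/√12) ≈ 30.0°.

No: L_z,max = 3ℏ < |L| = 2√3 ℏ ≈ 3.464ℏ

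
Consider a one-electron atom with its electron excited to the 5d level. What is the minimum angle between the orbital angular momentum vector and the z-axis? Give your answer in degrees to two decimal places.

The 5d level has l = 2.
|L|² = l(l+1)ℏ² = 6ℏ², so |L| = √6 ℏ.
The smallest angle corresponds to the largest L_z, i.e. m_l = l = 2, giving L_z = 2ℏ.
cos θ_min = 2/√6, so θ_min ≈ 35.26°.

θ_min ≈ 35.26°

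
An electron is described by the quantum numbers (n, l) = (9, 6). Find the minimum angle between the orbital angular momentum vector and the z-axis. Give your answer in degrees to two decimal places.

|L| = √(l(l+1)) ℏ = √42 ℏ.
The smallest angle corresponds to the largest L_z, i.e. m_l = l = 6, giving L_z = 6ℏ.
cos θ_min = 6/√42, so θ_min ≈ 22.21°.

θ_min ≈ 22.21°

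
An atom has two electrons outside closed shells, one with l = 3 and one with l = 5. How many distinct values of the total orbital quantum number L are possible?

7

Angular momentum addition gives L = |l₁ − l₂|, …, l₁ + l₂.
L ∈ {2, 3, 4, 5, 6, 7, 8}.
That is 7 values.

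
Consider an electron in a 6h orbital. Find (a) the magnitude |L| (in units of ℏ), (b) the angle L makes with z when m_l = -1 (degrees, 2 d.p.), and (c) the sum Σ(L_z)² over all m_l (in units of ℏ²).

|L| = √30 ℏ ≈ 5.477ℏ; θ(m_l=-1) ≈ 100.52°; Σ(L_z)² = 110 ℏ²

6h means n = 6, l = 5.
|L| = ℏ√(5·6) = √30 ℏ ≈ 5.477ℏ.
For m_l = -1: cos θ = -1/√30, θ ≈ 100.52°.
Σ m_l² = 110, so Σ(L_z)² = 110 ℏ².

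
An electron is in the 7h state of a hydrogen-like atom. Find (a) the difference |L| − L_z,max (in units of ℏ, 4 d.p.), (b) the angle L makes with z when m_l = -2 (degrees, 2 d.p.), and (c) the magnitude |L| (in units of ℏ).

The 7h subshell has l = 5.
|L| − L_z,max = (√30 − 5)ℏ ≈ 0.4772ℏ.
For m_l = -2: cos θ = -2/√30, θ ≈ 111.42°.
|L| = ℏ√(5·6) = √30 ℏ ≈ 5.477ℏ.

|L|−L_z,max ≈ 0.4772ℏ; θ(m_l=-2) ≈ 111.42°; |L| = √30 ℏ ≈ 5.477ℏ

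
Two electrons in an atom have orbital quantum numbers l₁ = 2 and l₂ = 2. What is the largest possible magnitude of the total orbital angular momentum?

|L_tot|_max = 2√5 ℏ ≈ 4.472ℏ

By the triangle rule, |l₁ − l₂| ≤ L ≤ l₁ + l₂.
So L can be 0, 1, 2, 3, 4.
The largest magnitude corresponds to L = 4: |L_tot| = ℏ√(4·5) = 2√5 ℏ.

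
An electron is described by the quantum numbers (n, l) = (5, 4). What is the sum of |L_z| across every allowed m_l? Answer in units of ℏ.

Σ|L_z| = 20 ℏ

m_l runs from −4 to 4, i.e. {-4, -3, -2, -1, 0, 1, 2, 3, 4}.
Σ|m_l| = 2·4(4+1)/2 = 20.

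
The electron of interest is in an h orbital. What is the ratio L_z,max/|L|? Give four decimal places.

For an h orbital, l = 5.
|L| = √30 ℏ ≈ 5.4772ℏ, while L_z,max = lℏ = 5ℏ.
L_z,max/|L| = 5/√30 = 0.9129.

L_z,max/|L| = 0.9129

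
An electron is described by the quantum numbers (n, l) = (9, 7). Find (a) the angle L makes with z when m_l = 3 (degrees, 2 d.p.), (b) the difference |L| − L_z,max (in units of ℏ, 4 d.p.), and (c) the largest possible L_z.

For m_l = 3: cos θ = 3/√56, θ ≈ 66.37°.
|L| − L_z,max = (2√14 − 7)ℏ ≈ 0.4833ℏ.
L_z,max = lℏ = 7ℏ.

θ(m_l=3) ≈ 66.37°; |L|−L_z,max ≈ 0.4833ℏ; L_z,max = 7ℏ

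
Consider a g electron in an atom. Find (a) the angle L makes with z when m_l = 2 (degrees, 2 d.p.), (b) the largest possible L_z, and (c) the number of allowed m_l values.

For a g orbital, l = 4.
For m_l = 2: cos θ = 2/√20, θ ≈ 63.43°.
L_z,max = lℏ = 4ℏ.
There are 2l+1 = 9 values of m_l.

θ(m_l=2) ≈ 63.43°; L_z,max = 4ℏ; 9 values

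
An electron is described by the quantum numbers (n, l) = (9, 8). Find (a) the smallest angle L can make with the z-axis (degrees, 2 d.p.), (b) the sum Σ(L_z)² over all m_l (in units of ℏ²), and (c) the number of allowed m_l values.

θ_min ≈ 19.47°; Σ(L_z)² = 408 ℏ²; 17 values

cos θ_min = 8/√72, so θ_min ≈ 19.47°.
Σ m_l² = 408, so Σ(L_z)² = 408 ℏ².
There are 2l+1 = 17 values of m_l.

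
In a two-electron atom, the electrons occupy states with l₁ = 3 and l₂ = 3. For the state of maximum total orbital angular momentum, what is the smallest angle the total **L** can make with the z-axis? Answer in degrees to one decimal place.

θ_min ≈ 22.2°

By the triangle rule, |l₁ − l₂| ≤ L ≤ l₁ + l₂.
So L can be 0, 1, 2, 3, 4, 5, 6.
The maximum is L = 6, with |L_tot| = ℏ√(6·7) = √42 ℏ.
The minimum angle with z is arccos(6/√42) ≈ 22.2°.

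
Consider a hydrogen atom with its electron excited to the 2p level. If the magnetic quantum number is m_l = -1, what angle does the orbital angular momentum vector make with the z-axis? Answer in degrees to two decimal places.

θ ≈ 135.00°

The 2p level has l = 1.
|L| = √(l(l+1)) ℏ = √2 ℏ.
L_z = m_l ℏ = −1ℏ.
cos θ = L_z/|L| = -1/√2, so θ ≈ 135.00°.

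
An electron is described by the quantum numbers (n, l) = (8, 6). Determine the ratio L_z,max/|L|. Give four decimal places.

L_z,max/|L| = 0.9258

|L| = √42 ℏ ≈ 6.4807ℏ, while L_z,max = lℏ = 6ℏ.
L_z,max/|L| = 6/√42 = 0.9258.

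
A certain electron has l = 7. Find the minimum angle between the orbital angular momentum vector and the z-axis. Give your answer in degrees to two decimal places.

θ_min ≈ 20.70°

|L| = √(l(l+1)) ℏ = 2√14 ℏ.
The smallest angle corresponds to the largest L_z, i.e. m_l = l = 7, giving L_z = 7ℏ.
cos θ_min = 7/√56, so θ_min ≈ 20.70°.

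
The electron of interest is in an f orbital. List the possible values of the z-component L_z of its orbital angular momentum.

An f state has l = 3.
L_z = m_l ℏ with m_l ranging from −l to +l in integer steps.
For l = 3: m_l ∈ {-3, -2, -1, 0, 1, 2, 3}.

L_z ∈ {−3ℏ, −2ℏ, −ℏ, 0, ℏ, 2ℏ, 3ℏ}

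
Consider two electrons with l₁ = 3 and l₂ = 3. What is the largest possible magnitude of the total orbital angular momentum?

By the triangle rule, |l₁ − l₂| ≤ L ≤ l₁ + l₂.
Allowed values: L = 0, 1, 2, 3, 4, 5, 6.
The largest magnitude corresponds to L = 6: |L_tot| = ℏ√(6·7) = √42 ℏ.

|L_tot|_max = √42 ℏ ≈ 6.481ℏ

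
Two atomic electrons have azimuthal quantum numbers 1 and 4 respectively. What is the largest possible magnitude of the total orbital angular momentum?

|L_tot|_max = √30 ℏ ≈ 5.477ℏ

By the triangle rule, |l₁ − l₂| ≤ L ≤ l₁ + l₂.
So L can be 3, 4, 5.
The largest magnitude corresponds to L = 5: |L_tot| = ℏ√(5·6) = √30 ℏ.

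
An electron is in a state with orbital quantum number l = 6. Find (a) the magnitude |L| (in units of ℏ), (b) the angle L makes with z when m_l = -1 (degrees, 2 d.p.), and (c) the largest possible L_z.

|L| = √42 ℏ ≈ 6.481ℏ; θ(m_l=-1) ≈ 98.88°; L_z,max = 6ℏ

|L| = ℏ√(6·7) = √42 ℏ ≈ 6.481ℏ.
For m_l = -1: cos θ = -1/√42, θ ≈ 98.88°.
L_z,max = lℏ = 6ℏ.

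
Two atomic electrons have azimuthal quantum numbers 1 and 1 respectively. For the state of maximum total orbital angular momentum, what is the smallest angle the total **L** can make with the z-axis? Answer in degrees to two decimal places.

θ_min ≈ 35.26°

By the triangle rule, |l₁ − l₂| ≤ L ≤ l₁ + l₂.
Allowed values: L = 0, 1, 2.
The maximum is L = 2, with |L_tot| = ℏ√(2·3) = √6 ℏ.
The minimum angle with z is arccos(2/√6) ≈ 35.26°.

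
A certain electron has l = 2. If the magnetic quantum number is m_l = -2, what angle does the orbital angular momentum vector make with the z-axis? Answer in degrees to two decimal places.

θ ≈ 144.74°

|L| = ℏ√(l(l+1)) = √6 ℏ.
L_z = m_l ℏ = −2ℏ.
cos θ = L_z/|L| = -2/√6, so θ ≈ 144.74°.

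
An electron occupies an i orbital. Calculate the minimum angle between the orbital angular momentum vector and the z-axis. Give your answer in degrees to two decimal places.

The letter i corresponds to l = 6.
|L| = ℏ√(l(l+1)) = √42 ℏ.
The smallest angle corresponds to the largest L_z, i.e. m_l = l = 6, giving L_z = 6ℏ.
cos θ_min = 6/√42, so θ_min ≈ 22.21°.

θ_min ≈ 22.21°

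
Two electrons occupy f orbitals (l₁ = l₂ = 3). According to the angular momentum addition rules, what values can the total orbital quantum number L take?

The total orbital quantum number L ranges from |l₁ − l₂| to l₁ + l₂ in integer steps.
Allowed values: L = 0, 1, 2, 3, 4, 5, 6.

L = 0, 1, 2, 3, 4, 5, 6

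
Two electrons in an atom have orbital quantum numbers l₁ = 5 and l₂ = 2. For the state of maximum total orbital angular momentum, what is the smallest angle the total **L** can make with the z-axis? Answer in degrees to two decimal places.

θ_min ≈ 20.70°

L runs from |5 − 2| = 3 to 5 + 2 = 7.
So L can be 3, 4, 5, 6, 7.
The maximum is L = 7, with |L_tot| = ℏ√(7·8) = 2√14 ℏ.
The minimum angle with z is arccos(7/√56) ≈ 20.70°.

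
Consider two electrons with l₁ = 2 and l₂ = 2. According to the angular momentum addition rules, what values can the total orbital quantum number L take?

L = 0, 1, 2, 3, 4

The total orbital quantum number L ranges from |l₁ − l₂| to l₁ + l₂ in integer steps.
So L can be 0, 1, 2, 3, 4.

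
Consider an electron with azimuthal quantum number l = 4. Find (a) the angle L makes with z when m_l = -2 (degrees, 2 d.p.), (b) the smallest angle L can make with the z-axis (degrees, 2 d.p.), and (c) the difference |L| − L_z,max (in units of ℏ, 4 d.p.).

For m_l = -2: cos θ = -2/√20, θ ≈ 116.57°.
cos θ_min = 4/√20, so θ_min ≈ 26.57°.
|L| − L_z,max = (2√5 − 4)ℏ ≈ 0.4721ℏ.

θ(m_l=-2) ≈ 116.57°; θ_min ≈ 26.57°; |L|−L_z,max ≈ 0.4721ℏ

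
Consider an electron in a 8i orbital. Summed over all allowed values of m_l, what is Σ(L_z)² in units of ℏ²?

Σ(L_z)² = 182 ℏ²

The 8i subshell has l = 6.
m_l runs from −6 to 6, i.e. {-6, -5, -4, -3, -2, -1, 0, 1, 2, 3, 4, 5, 6}.
Σ m_l² = l(l+1)(2l+1)/3 = 6·7·13/3 = 182.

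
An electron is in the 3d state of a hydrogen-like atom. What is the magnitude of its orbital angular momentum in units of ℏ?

The 3d subshell has l = 2.
|L| = ℏ√(l(l+1)) = ℏ√(2·3) = √6 ℏ

|L| = √6 ℏ ≈ 2.449ℏ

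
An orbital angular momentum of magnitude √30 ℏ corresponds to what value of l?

(|L|/ℏ)² = l(l+1) = 30.
The positive root is l = 5.

l = 5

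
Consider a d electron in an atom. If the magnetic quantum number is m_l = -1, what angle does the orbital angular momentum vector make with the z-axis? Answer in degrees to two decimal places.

The letter d corresponds to l = 2.
|L| = √(l(l+1)) ℏ = √6 ℏ.
L_z = m_l ℏ = −1ℏ.
cos θ = L_z/|L| = -1/√6, so θ ≈ 114.09°.

θ ≈ 114.09°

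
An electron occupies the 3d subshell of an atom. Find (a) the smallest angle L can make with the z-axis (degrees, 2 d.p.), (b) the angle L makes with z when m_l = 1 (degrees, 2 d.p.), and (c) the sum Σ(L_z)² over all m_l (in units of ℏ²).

θ_min ≈ 35.26°; θ(m_l=1) ≈ 65.91°; Σ(L_z)² = 10 ℏ²

The 3d subshell has l = 2.
cos θ_min = 2/√6, so θ_min ≈ 35.26°.
For m_l = 1: cos θ = 1/√6, θ ≈ 65.91°.
Σ m_l² = 10, so Σ(L_z)² = 10 ℏ².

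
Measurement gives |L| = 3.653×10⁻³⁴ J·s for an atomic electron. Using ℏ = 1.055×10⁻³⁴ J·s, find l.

l = 3

|L|/ℏ = (3.653×10⁻³⁴)/(1.055×10⁻³⁴) ≈ 3.463.
Set l(l+1) = 11.99; the integer solution is l = 3.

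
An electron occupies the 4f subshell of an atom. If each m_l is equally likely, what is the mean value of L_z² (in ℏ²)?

The 4f subshell has l = 3.
The allowed m_l values are -3, -2, -1, 0, 1, 2, 3.
⟨L_z²⟩ = ℏ²·l(l+1)/3 = 4ℏ².

⟨L_z²⟩ = 4 ℏ²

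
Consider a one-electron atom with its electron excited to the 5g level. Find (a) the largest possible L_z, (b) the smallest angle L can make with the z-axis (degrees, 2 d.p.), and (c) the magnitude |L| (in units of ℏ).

The 5g level has l = 4.
L_z,max = lℏ = 4ℏ.
cos θ_min = 4/√20, so θ_min ≈ 26.57°.
|L| = ℏ√(4·5) = 2√5 ℏ ≈ 4.472ℏ.

L_z,max = 4ℏ; θ_min ≈ 26.57°; |L| = 2√5 ℏ ≈ 4.472ℏ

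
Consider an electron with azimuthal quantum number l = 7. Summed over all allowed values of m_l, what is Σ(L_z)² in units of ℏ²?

Σ(L_z)² = 280 ℏ²

The allowed m_l values are -7, -6, -5, -4, -3, -2, -1, 0, 1, 2, 3, 4, 5, 6, 7.
Σ m_l² = 2·(1 + 4 + 9 + 16 + 25 + 36 + 49) = 280.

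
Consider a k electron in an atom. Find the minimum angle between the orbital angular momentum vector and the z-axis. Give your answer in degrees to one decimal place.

θ_min ≈ 20.7°

For a k orbital, l = 7.
|L|² = l(l+1)ℏ² = 56ℏ², so |L| = 2√14 ℏ.
The smallest angle corresponds to the largest L_z, i.e. m_l = l = 7, giving L_z = 7ℏ.
cos θ_min = 7/√56, so θ_min ≈ 20.7°.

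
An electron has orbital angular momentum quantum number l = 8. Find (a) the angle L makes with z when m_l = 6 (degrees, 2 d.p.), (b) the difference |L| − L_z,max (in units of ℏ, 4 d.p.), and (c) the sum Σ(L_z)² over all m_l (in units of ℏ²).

θ(m_l=6) ≈ 45.00°; |L|−L_z,max ≈ 0.4853ℏ; Σ(L_z)² = 408 ℏ²

For m_l = 6: cos θ = 6/√72, θ ≈ 45.00°.
|L| − L_z,max = (6√2 − 8)ℏ ≈ 0.4853ℏ.
Σ m_l² = 408, so Σ(L_z)² = 408 ℏ².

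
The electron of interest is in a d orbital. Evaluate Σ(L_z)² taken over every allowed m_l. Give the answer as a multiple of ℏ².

The letter d corresponds to l = 2.
m_l ∈ {-2, -1, 0, 1, 2}.
Σ m_l² = l(l+1)(2l+1)/3 = 2·3·5/3 = 10.

Σ(L_z)² = 10 ℏ²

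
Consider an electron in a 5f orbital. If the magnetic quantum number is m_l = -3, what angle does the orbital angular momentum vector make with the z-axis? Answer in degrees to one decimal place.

θ ≈ 150.0°

For 5f, l = 3.
|L| = √(l(l+1)) ℏ = 2√3 ℏ.
L_z = m_l ℏ = −3ℏ.
cos θ = L_z/|L| = -3/√12, so θ ≈ 150.0°.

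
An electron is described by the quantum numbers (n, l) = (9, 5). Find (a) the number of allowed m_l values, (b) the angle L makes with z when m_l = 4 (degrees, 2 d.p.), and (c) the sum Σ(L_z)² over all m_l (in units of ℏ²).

There are 2l+1 = 11 values of m_l.
For m_l = 4: cos θ = 4/√30, θ ≈ 43.09°.
Σ m_l² = 110, so Σ(L_z)² = 110 ℏ².

11 values; θ(m_l=4) ≈ 43.09°; Σ(L_z)² = 110 ℏ²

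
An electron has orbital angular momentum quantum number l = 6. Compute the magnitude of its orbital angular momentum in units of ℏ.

|L| = √42 ℏ ≈ 6.481ℏ

|L| = ℏ√(l(l+1)) = ℏ√(6·7) = √42 ℏ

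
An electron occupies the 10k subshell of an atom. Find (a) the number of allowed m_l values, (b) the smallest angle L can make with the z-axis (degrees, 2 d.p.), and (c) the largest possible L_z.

15 values; θ_min ≈ 20.70°; L_z,max = 7ℏ

10k means n = 10, l = 7.
There are 2l+1 = 15 values of m_l.
cos θ_min = 7/√56, so θ_min ≈ 20.70°.
L_z,max = lℏ = 7ℏ.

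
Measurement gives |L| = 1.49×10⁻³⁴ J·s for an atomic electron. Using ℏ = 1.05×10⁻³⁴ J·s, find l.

l = 1

In units of ℏ, |L| ≈ 1.419.
(|L|/ℏ)² = l(l+1) ≈ 2.01 ⇒ l = 1.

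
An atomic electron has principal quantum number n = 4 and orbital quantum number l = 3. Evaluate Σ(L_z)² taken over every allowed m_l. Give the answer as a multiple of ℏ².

Σ(L_z)² = 28 ℏ²

m_l runs from −3 to 3, i.e. {-3, -2, -1, 0, 1, 2, 3}.
Σ m_l² = l(l+1)(2l+1)/3 = 3·4·7/3 = 28.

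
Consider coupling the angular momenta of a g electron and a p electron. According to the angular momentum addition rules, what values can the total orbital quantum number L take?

L = 3, 4, 5

The total orbital quantum number L ranges from |l₁ − l₂| to l₁ + l₂ in integer steps.
Allowed values: L = 3, 4, 5.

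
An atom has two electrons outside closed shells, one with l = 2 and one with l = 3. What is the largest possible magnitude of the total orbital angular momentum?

The total orbital quantum number L ranges from |l₁ − l₂| to l₁ + l₂ in integer steps.
Allowed values: L = 1, 2, 3, 4, 5.
The largest magnitude corresponds to L = 5: |L_tot| = ℏ√(5·6) = √30 ℏ.

|L_tot|_max = √30 ℏ ≈ 5.477ℏ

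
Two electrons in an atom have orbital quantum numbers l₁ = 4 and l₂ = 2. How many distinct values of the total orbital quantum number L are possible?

5

Angular momentum addition gives L = |l₁ − l₂|, …, l₁ + l₂.
So L can be 2, 3, 4, 5, 6.
That is 5 values.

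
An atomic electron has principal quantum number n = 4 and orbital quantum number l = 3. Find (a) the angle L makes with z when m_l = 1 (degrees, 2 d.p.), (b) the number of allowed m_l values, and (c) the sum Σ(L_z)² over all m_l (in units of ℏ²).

For m_l = 1: cos θ = 1/√12, θ ≈ 73.22°.
There are 2l+1 = 7 values of m_l.
Σ m_l² = 28, so Σ(L_z)² = 28 ℏ².

θ(m_l=1) ≈ 73.22°; 7 values; Σ(L_z)² = 28 ℏ²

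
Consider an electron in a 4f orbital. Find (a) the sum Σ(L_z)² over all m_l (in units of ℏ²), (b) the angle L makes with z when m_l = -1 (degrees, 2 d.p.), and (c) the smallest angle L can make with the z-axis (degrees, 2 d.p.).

Σ(L_z)² = 28 ℏ²; θ(m_l=-1) ≈ 106.78°; θ_min ≈ 30.00°

For 4f, l = 3.
Σ m_l² = 28, so Σ(L_z)² = 28 ℏ².
For m_l = -1: cos θ = -1/√12, θ ≈ 106.78°.
cos θ_min = 3/√12, so θ_min ≈ 30.00°.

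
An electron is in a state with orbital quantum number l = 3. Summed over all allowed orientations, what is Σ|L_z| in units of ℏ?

m_l ∈ {-3, -2, -1, 0, 1, 2, 3}.
Σ|m_l| = 2·3(3+1)/2 = 12.

Σ|L_z| = 12 ℏ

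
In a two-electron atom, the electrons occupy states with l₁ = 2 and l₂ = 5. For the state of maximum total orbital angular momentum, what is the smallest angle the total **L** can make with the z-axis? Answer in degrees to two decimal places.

θ_min ≈ 20.70°

The total orbital quantum number L ranges from |l₁ − l₂| to l₁ + l₂ in integer steps.
Allowed values: L = 3, 4, 5, 6, 7.
The maximum is L = 7, with |L_tot| = ℏ√(7·8) = 2√14 ℏ.
The minimum angle with z is arccos(7/√56) ≈ 20.70°.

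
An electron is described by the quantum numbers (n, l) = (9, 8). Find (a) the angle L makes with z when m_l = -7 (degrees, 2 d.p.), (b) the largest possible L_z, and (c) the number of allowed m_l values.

For m_l = -7: cos θ = -7/√72, θ ≈ 145.58°.
L_z,max = lℏ = 8ℏ.
There are 2l+1 = 17 values of m_l.

θ(m_l=-7) ≈ 145.58°; L_z,max = 8ℏ; 17 values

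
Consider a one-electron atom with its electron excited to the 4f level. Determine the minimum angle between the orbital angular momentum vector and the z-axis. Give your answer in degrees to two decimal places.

θ_min ≈ 30.00°

The 4f level has l = 3.
|L| = √(l(l+1)) ℏ = 2√3 ℏ.
The smallest angle corresponds to the largest L_z, i.e. m_l = l = 3, giving L_z = 3ℏ.
cos θ_min = 3/√12, so θ_min ≈ 30.00°.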